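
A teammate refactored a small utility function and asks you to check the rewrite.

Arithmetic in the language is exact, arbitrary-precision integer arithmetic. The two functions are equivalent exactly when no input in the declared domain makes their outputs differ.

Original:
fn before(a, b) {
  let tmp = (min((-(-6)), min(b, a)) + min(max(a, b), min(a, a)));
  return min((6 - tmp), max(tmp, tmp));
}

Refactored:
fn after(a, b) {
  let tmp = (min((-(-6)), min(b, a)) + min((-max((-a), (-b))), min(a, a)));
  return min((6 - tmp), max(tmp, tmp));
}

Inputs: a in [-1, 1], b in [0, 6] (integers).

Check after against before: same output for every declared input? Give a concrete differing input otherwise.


The rewrite breaks on a=1, b=0, where the results are 1 and 0.
before: tmp := 1 | result 1
after: tmp := 0 | result 0
verdict: not equivalent; witness: a=1, b=0


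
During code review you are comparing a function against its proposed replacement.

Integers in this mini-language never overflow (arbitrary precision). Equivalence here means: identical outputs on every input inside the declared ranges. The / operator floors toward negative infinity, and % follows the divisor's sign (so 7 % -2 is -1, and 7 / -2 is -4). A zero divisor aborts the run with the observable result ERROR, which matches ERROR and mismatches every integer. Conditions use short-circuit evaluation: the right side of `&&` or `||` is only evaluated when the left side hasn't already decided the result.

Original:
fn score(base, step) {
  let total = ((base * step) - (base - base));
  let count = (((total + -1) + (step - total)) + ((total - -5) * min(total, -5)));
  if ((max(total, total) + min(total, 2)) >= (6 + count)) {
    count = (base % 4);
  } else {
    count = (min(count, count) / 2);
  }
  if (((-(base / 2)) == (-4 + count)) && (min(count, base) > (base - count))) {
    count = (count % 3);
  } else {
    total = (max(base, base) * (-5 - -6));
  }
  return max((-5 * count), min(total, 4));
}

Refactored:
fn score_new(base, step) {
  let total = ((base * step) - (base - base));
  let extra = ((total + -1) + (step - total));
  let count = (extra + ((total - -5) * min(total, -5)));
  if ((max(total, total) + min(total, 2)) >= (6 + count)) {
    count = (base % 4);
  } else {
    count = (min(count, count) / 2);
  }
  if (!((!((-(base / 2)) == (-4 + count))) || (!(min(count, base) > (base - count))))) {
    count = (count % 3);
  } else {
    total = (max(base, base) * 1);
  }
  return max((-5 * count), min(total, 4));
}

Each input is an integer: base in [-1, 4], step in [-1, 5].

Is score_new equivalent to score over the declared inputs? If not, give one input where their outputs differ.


Reading the diff, among the changes: arithmetic usage differs, constant usage differs, boolean connective usage differs, statement counts differ, local variable names differ.
Tracing base=0, step=1: score: total = 0; count = -25; ((max(total, total) + min(total, 2)) >= (6 + count)) -> true; count = 0; (((-(base / 2)) == (-4 + count)) && (min(count, base) > (base - count))) -> false; total = 0; return 0 | score_new: total = 0; extra = 0; count = -25; ((max(total, total) + min(total, 2)) >= (6 + count)) -> true; count = 0; (!((!((-(base / 2)) == (-4 + count))) || (!(min(count, base) > (base - count))))) -> false; total = 0; return 0 — matching result 0.
Every one of the 42 inputs gives matching results.
verdict: equivalent


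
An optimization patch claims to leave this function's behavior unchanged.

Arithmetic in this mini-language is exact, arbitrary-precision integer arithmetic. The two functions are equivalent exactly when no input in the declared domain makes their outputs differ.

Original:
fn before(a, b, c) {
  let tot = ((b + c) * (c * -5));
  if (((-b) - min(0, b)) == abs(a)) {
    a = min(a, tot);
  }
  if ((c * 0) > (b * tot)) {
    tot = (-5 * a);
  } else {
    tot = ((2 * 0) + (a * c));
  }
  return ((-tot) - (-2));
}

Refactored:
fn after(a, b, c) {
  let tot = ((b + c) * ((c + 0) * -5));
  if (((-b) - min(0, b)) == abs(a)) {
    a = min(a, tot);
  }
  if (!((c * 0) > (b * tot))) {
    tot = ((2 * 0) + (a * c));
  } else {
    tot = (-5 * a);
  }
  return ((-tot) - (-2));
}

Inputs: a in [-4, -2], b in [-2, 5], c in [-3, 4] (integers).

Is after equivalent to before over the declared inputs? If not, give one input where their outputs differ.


Changes here: boolean connective usage differs, and arithmetic usage differs, and constant usage differs; the full 192-point sweep finds no disagreement.
verdict: equivalent


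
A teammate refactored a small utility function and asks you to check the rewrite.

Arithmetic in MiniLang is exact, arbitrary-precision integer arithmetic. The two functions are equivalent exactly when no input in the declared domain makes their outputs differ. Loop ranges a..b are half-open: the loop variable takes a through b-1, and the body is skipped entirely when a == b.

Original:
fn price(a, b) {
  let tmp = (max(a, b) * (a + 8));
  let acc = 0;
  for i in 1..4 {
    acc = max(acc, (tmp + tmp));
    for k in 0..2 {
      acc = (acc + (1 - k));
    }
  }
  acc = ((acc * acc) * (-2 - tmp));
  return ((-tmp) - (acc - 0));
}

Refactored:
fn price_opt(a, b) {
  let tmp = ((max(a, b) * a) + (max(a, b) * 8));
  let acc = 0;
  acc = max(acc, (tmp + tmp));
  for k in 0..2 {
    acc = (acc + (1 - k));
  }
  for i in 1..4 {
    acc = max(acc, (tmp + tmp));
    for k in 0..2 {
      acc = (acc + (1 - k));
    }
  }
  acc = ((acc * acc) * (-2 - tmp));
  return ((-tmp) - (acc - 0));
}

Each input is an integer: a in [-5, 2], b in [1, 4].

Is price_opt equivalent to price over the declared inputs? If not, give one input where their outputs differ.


Input a=-5, b=1: 402 from price versus 497 from price_opt.
verdict: not equivalent; witness: a=-5, b=1


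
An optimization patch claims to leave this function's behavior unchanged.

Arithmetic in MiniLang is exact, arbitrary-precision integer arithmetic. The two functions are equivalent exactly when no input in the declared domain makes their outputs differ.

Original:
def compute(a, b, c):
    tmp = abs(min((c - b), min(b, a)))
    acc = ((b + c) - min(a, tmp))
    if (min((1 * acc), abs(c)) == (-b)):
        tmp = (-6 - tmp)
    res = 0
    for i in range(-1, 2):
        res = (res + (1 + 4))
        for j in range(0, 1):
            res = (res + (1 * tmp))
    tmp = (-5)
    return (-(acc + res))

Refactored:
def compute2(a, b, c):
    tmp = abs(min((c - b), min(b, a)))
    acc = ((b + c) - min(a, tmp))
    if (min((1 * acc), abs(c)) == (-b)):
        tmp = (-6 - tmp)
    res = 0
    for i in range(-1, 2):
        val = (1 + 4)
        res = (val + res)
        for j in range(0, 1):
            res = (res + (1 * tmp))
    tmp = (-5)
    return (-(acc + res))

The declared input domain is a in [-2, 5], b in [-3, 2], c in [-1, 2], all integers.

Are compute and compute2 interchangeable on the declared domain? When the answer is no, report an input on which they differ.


This is a faithful refactor — statement counts differ, plus local variable names differ, but the computed results match everywhere.
Tracing a=3, b=1, c=-1: compute: tmp := 2 | acc := -2 | (min((1 * acc), abs(c)) == (-b)): false | res := 0 | iter i=-1: | res := 5 | iter j=0: | res := 7 | iter i=0: | res := 12 | iter j=0: | res := 14 | iter i=1: | res := 19 | iter j=0: | res := 21 | tmp := -5 | result -19 | compute2: tmp := 2 | acc := -2 | (min((1 * acc), abs(c)) == (-b)): false | res := 0 | iter i=-1: | val := 5 | res := 5 | iter j=0: | res := 7 | iter i=0: | val := 5 | res := 12 | iter j=0: | res := 14 | iter i=1: | val := 5 | res := 19 | iter j=0: | res := 21 | tmp := -5 | result -19 — matching result -19.
Checked all 192 inputs in the declared domain: the outputs agree on every one.
verdict: equivalent


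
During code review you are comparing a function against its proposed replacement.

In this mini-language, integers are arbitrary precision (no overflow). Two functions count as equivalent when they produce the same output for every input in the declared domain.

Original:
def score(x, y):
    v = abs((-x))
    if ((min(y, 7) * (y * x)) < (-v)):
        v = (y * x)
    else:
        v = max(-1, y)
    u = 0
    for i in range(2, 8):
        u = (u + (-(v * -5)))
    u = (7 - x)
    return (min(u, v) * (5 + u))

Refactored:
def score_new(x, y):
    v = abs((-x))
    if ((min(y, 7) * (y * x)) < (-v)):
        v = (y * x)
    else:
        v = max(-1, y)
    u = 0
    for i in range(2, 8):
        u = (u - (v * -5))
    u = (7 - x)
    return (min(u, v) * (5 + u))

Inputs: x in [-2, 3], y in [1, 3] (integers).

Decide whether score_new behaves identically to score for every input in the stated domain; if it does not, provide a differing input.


The two are interchangeable: arithmetic usage differs, and every declared input agrees.
Spot check at x=0, y=3 — score: v := 0 | ((min(y, 7) * (y * x)) < (-v)): false | v := 3 | u := 0 | iter i=2: | u := 15 | iter i=3: | u := 30 | iter i=4: | u := 45 | iter i=5: | u := 60 | iter i=6: | u := 75 | iter i=7: | u := 90 | u := 7 | result 36. score_new: v := 0 | ((min(y, 7) * (y * x)) < (-v)): false | v := 3 | u := 0 | iter i=2: | u := 15 | iter i=3: | u := 30 | iter i=4: | u := 45 | iter i=5: | u := 60 | iter i=6: | u := 75 | iter i=7: | u := 90 | u := 7 | result 36. Both give 36.
Across all 18 domain points the two functions coincide.
verdict: equivalent


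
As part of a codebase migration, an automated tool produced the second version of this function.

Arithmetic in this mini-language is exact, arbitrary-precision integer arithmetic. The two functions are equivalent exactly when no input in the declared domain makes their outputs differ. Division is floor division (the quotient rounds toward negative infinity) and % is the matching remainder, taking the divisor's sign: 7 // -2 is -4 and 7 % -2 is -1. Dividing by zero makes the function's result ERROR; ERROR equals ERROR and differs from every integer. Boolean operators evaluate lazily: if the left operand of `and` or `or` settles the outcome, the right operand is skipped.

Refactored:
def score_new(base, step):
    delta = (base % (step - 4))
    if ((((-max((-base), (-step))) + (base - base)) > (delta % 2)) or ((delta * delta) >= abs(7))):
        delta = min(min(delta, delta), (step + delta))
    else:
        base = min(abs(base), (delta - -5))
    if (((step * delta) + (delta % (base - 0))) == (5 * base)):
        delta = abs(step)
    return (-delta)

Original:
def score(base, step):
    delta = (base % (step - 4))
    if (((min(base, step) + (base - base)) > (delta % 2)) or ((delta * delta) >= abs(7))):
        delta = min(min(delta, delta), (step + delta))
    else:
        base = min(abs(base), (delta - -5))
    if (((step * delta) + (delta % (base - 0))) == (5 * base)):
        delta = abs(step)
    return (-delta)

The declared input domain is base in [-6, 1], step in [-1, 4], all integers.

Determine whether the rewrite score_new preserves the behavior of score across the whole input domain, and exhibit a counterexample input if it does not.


Equivalent — the differences include min/max/abs usage differs, yet no declared input distinguishes the two.
One worked example (base=0, step=2) — score: delta=0, then (((min(base, step) + (base - base)) > (delta % 2)) or ((delta * delta) >= abs(7))) is false, then base=0, then a zero divisor aborts: ERROR; score_new: delta=0, then ((((-max((-base), (-step))) + (base - base)) > (delta % 2)) or ((delta * delta) >= abs(7))) is false, then base=0, then a zero divisor aborts: ERROR; agreement on ERROR.
An exhaustive pass over the 48 declared inputs shows identical outputs.
verdict: equivalent


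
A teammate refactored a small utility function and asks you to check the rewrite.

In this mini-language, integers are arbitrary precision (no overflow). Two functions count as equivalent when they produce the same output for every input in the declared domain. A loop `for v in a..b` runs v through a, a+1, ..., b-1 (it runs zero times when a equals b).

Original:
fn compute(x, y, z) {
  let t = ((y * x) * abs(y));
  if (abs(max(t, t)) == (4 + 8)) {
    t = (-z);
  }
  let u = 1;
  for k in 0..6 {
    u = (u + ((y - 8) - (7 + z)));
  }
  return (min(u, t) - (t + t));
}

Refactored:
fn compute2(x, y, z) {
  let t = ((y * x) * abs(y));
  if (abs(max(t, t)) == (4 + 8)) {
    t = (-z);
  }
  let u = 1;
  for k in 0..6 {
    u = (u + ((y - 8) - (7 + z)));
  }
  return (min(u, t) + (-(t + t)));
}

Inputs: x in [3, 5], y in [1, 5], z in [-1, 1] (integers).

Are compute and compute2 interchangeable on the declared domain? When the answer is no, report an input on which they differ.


Reading the diff, among the changes: arithmetic usage differs.
As a probe, take x=5, y=2, z=0: compute runs t becomes 20; next (abs(max(t, t)) == (4 + 8)) evaluates to false; next u becomes 1; next at k=0:; next u becomes -12; next at k=1:; next u becomes -25; next at k=2:; next u becomes -38; next at k=3:; next u becomes -51; next at k=4:; next u becomes -64; next at k=5:; next u becomes -77; next final value -117; compute2 runs t becomes 20; next (abs(max(t, t)) == (4 + 8)) evaluates to false; next u becomes 1; next at k=0:; next u becomes -12; next at k=1:; next u becomes -25; next at k=2:; next u becomes -38; next at k=3:; next u becomes -51; next at k=4:; next u becomes -64; next at k=5:; next u becomes -77; next final value -117; both end at -117.
Every one of the 45 inputs gives matching results.
verdict: equivalent


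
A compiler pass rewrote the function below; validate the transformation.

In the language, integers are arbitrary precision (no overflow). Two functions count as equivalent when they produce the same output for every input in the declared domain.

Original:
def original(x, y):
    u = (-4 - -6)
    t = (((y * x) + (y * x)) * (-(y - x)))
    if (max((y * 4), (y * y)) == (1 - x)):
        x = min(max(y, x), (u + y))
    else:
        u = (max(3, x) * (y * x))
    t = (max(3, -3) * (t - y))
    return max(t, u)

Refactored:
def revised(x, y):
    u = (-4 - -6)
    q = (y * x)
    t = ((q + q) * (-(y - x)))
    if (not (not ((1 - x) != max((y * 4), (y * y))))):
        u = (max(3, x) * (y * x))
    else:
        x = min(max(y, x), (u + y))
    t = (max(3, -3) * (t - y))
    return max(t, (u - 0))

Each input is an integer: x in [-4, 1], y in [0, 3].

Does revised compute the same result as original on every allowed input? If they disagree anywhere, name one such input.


Although boolean connective usage differs, comparison usage differs, local variable names differ, arithmetic usage differs, constant usage differs, statement counts differ, 24/24 inputs agree.
verdict: equivalent


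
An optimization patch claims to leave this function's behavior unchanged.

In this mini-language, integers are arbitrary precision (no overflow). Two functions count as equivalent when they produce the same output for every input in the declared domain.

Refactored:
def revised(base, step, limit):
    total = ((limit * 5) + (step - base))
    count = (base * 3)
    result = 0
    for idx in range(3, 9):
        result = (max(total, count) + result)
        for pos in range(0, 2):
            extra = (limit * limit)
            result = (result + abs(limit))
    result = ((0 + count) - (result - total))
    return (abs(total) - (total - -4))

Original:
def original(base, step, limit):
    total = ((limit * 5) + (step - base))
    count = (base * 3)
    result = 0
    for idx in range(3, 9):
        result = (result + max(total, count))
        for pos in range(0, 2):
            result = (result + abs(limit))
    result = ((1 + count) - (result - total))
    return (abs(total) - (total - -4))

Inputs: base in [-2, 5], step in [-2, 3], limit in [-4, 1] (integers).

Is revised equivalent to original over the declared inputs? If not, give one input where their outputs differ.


Equivalent. The suspicious edit (`1` became `0`) never changes the result for any input inside the declared domain.
An exhaustive pass over the 288 declared inputs shows identical outputs.
Spot check at base=-1, step=3, limit=-1 — original: total = -1; count = -3; result = 0; [idx=3]; result = -1; [pos=0]; result = 0; [pos=1]; result = 1; [idx=4]; result = 0; [pos=0]; result = 1; [pos=1]; result = 2; [idx=5]; result = 1; [pos=0]; result = 2; [pos=1]; result = 3; [idx=6]; result = 2; [pos=0]; result = 3; [pos=1]; result = 4; [idx=7]; result = 3; [pos=0]; result = 4; [pos=1]; result = 5; [idx=8]; result = 4; [pos=0]; result = 5; [pos=1]; result = 6; result = -9; return -2. revised: total = -1; count = -3; result = 0; [idx=3]; result = -1; [pos=0]; extra = 1; result = 0; [pos=1]; extra = 1; result = 1; [idx=4]; result = 0; [pos=0]; extra = 1; result = 1; [pos=1]; extra = 1; result = 2; [idx=5]; result = 1; [pos=0]; extra = 1; result = 2; [pos=1]; extra = 1; result = 3; [idx=6]; result = 2; [pos=0]; extra = 1; result = 3; [pos=1]; extra = 1; result = 4; [idx=7]; result = 3; [pos=0]; extra = 1; result = 4; [pos=1]; extra = 1; result = 5; [idx=8]; result = 4; [pos=0]; extra = 1; result = 5; [pos=1]; extra = 1; result = 6; result = -10; return -2. Both give -2.
verdict: equivalent


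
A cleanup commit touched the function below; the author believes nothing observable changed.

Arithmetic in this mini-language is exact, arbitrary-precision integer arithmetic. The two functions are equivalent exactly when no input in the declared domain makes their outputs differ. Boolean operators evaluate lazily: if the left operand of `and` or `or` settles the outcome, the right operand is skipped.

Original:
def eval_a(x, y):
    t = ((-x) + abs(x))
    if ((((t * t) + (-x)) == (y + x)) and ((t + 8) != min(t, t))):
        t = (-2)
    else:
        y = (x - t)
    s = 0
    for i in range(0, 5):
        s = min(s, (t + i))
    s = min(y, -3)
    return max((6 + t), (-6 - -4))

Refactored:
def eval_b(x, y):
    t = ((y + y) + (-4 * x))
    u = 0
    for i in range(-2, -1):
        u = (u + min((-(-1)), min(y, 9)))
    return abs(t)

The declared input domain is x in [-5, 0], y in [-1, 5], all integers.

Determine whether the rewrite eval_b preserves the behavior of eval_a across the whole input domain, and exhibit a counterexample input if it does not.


The rewrite breaks on x=-5, y=-1, where the results are 16 and 18.
eval_a: t becomes 10; next ((((t * t) + (-x)) == (y + x)) and ((t + 8) != min(t, t))) evaluates to false; next y becomes -15; next s becomes 0; next at i=0:; next s becomes 0; next at i=1:; next s becomes 0; next at i=2:; next s becomes 0; next at i=3:; next s becomes 0; next at i=4:; next s becomes 0; next s becomes -15; next final value 16
eval_b: t becomes 18; next u becomes 0; next at i=-2:; next u becomes -1; next final value 18
verdict: not equivalent; witness: x=-5, y=-1


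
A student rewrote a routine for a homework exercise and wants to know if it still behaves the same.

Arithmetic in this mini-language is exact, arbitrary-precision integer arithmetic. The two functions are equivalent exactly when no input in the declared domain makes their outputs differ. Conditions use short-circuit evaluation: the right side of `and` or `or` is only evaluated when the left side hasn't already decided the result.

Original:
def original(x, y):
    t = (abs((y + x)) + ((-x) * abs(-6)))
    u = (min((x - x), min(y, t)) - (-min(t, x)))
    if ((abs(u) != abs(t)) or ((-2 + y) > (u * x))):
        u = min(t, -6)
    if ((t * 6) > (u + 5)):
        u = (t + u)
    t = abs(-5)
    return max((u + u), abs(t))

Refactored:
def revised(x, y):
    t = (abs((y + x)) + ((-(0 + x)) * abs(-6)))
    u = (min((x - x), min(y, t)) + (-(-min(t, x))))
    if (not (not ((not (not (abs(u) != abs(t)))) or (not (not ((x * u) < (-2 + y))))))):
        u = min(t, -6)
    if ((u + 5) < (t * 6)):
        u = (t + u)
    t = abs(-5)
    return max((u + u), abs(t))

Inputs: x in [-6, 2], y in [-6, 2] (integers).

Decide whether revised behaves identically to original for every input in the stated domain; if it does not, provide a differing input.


Although boolean connective usage differs, and constant usage differs, and arithmetic usage differs, and comparison usage differs, 81/81 inputs agree.
verdict: equivalent


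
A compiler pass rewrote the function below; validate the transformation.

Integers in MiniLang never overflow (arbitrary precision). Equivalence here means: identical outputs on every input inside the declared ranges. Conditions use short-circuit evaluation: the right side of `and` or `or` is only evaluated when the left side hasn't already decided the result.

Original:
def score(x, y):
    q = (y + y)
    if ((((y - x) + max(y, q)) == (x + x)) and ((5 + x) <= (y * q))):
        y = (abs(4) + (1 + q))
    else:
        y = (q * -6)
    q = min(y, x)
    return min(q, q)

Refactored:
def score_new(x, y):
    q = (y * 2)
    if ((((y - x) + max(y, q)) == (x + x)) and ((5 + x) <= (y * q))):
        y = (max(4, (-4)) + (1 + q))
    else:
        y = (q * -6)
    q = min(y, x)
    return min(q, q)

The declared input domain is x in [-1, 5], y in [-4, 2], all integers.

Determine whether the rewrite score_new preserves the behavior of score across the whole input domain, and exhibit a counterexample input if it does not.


Changes here: arithmetic usage differs, plus constant usage differs, plus min/max/abs usage differs; the full 49-point sweep finds no disagreement.
verdict: equivalent


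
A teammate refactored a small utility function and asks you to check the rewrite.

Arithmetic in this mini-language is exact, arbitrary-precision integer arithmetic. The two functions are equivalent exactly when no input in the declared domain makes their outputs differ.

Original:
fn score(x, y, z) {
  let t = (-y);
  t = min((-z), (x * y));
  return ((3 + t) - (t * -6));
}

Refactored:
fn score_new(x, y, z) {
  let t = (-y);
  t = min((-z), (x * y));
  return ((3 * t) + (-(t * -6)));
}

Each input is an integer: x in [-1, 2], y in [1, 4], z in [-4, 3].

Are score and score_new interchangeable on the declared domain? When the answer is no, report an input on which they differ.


Take x=-1, y=1, z=-4.
score: t=-1, then t=-1, then returns -4
score_new: t=-1, then t=-1, then returns -9
-4 and -9 differ, so these are not the same function on this domain.
verdict: not equivalent; witness: x=-1, y=1, z=-4


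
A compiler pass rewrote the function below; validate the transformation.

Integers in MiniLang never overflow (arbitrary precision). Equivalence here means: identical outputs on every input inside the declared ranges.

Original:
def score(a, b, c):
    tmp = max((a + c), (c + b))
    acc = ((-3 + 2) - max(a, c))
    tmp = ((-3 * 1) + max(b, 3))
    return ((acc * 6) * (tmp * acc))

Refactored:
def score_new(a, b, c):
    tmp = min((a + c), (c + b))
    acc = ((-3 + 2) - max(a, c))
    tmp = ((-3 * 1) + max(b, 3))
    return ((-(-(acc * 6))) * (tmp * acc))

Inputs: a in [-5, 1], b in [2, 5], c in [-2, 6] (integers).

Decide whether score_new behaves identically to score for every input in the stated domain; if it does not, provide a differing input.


Equivalent. The edit looks behavioral (`max((a + c), (c + b))` became `min((a + c), (c + b))`), but over these ranges it never changes the outcome.
Checked all 252 inputs in the declared domain: the outputs agree on every one.
Spot check at a=-5, b=2, c=3 — score: tmp = 5; acc = -4; tmp = 0; return 0. score_new: tmp = -2; acc = -4; tmp = 0; return 0. Both give 0.
verdict: equivalent


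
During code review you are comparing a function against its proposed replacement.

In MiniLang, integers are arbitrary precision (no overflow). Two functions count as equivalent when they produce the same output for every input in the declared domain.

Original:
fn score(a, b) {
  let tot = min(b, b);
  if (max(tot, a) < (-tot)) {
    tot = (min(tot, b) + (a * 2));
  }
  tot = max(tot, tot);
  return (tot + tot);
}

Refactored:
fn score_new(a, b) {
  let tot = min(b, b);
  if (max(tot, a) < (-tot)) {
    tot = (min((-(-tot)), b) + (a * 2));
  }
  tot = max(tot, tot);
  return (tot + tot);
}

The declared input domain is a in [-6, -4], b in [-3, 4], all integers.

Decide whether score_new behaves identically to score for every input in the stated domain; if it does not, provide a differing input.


The two versions differ — the changes include same computation, different form.
Tracing a=-6, b=-1: score: tot=-1, then (max(tot, a) < (-tot)) is true, then tot=-13, then tot=-13, then returns -26 | score_new: tot=-1, then (max(tot, a) < (-tot)) is true, then tot=-13, then tot=-13, then returns -26 — matching result -26.
Every one of the 24 inputs gives matching results.
verdict: equivalent


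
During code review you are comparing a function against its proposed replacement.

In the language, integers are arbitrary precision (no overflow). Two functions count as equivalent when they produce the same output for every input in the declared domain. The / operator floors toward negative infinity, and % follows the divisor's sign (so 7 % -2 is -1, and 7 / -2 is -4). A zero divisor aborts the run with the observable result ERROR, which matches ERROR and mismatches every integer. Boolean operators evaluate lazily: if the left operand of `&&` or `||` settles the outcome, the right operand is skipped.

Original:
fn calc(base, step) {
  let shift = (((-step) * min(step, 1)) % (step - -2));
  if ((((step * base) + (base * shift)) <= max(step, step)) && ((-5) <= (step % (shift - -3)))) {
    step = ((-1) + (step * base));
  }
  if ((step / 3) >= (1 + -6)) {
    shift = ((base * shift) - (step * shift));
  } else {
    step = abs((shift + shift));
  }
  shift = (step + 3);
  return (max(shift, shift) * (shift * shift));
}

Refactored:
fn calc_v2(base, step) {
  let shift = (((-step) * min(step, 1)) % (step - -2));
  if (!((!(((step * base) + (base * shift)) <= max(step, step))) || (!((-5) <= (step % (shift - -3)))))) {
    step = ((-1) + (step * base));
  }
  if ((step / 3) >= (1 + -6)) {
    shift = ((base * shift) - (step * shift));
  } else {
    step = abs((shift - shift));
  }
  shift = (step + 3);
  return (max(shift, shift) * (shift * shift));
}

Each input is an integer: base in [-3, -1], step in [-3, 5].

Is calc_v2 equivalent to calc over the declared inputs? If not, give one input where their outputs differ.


Not equivalent: base=-3, step=5 separates them (343 vs 27).
calc: shift := 2 | ((((step * base) + (base * shift)) <= max(step, step)) && ((-5) <= (step % (shift - -3)))): true | step := -16 | ((step / 3) >= (1 + -6)): false | step := 4 | shift := 7 | result 343
calc_v2: shift := 2 | (!((!(((step * base) + (base * shift)) <= max(step, step))) || (!((-5) <= (step % (shift - -3)))))): true | step := -16 | ((step / 3) >= (1 + -6)): false | step := 0 | shift := 3 | result 27
verdict: not equivalent; witness: base=-3, step=5


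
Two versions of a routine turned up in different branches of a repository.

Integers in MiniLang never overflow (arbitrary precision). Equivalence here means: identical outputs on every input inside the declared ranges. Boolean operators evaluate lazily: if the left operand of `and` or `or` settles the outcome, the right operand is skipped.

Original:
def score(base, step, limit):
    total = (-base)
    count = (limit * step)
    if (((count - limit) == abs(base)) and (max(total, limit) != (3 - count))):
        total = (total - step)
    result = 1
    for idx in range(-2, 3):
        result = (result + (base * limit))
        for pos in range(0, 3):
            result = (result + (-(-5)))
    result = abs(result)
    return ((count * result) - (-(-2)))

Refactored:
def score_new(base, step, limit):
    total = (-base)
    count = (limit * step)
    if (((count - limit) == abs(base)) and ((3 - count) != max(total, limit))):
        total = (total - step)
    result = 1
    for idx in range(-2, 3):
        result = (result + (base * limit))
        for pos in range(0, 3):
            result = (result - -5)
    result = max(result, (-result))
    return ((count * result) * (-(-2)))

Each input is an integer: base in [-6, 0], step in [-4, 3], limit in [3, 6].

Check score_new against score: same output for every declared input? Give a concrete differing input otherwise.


Evaluate both at base=-6, step=-4, limit=3.
score: total := 6 | count := -12 | (((count - limit) == abs(base)) and (max(total, limit) != (3 - count))): false | result := 1 | iter idx=-2: | result := -17 | iter pos=0: | result := -12 | iter pos=1: | result := -7 | iter pos=2: | result := -2 | iter idx=-1: | result := -20 | iter pos=0: | result := -15 | iter pos=1: | result := -10 | iter pos=2: | result := -5 | iter idx=0: | result := -23 | iter pos=0: | result := -18 | iter pos=1: | result := -13 | iter pos=2: | result := -8 | iter idx=1: | result := -26 | iter pos=0: | result := -21 | iter pos=1: | result := -16 | iter pos=2: | result := -11 | iter idx=2: | result := -29 | iter pos=0: | result := -24 | iter pos=1: | result := -19 | iter pos=2: | result := -14 | result := 14 | result -170
score_new: total := 6 | count := -12 | (((count - limit) == abs(base)) and ((3 - count) != max(total, limit))): false | result := 1 | iter idx=-2: | result := -17 | iter pos=0: | result := -12 | iter pos=1: | result := -7 | iter pos=2: | result := -2 | iter idx=-1: | result := -20 | iter pos=0: | result := -15 | iter pos=1: | result := -10 | iter pos=2: | result := -5 | iter idx=0: | result := -23 | iter pos=0: | result := -18 | iter pos=1: | result := -13 | iter pos=2: | result := -8 | iter idx=1: | result := -26 | iter pos=0: | result := -21 | iter pos=1: | result := -16 | iter pos=2: | result := -11 | iter idx=2: | result := -29 | iter pos=0: | result := -24 | iter pos=1: | result := -19 | iter pos=2: | result := -14 | result := 14 | result -336
-170 against -336: the behavior changed.
verdict: not equivalent; witness: base=-6, step=-4, limit=3


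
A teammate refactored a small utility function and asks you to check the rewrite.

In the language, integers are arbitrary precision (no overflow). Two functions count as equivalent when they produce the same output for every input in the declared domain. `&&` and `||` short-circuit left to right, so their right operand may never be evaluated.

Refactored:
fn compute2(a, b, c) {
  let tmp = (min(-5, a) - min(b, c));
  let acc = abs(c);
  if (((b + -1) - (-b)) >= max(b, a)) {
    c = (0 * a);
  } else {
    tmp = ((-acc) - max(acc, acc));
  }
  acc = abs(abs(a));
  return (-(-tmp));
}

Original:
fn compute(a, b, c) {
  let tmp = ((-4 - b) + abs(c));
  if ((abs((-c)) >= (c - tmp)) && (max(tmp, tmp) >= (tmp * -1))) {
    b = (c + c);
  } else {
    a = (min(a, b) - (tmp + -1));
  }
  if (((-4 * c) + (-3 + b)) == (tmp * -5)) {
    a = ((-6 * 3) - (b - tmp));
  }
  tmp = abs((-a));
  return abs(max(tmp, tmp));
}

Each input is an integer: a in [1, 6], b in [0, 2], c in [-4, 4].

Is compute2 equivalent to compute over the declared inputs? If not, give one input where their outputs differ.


At a=1, b=0, c=-4: compute gives 1, compute2 gives -8.
verdict: not equivalent; witness: a=1, b=0, c=-4


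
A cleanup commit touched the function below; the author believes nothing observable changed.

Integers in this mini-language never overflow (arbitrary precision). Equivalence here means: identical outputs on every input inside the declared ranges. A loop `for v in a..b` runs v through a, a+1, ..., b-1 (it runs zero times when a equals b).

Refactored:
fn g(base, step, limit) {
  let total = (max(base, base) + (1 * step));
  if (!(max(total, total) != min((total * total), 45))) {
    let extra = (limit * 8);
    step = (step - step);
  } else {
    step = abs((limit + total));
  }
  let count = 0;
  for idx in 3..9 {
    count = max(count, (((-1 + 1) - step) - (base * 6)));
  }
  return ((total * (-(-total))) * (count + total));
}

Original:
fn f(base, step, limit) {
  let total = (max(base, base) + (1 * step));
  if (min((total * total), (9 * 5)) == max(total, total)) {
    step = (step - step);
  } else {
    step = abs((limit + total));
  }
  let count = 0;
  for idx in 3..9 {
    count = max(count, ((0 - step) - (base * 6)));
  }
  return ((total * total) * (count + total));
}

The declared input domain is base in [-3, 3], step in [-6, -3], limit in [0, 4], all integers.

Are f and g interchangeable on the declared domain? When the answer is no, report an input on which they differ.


Differences: comparison usage differs, and boolean connective usage differs, and statement counts differ, and constant usage differs, and arithmetic usage differs, and local variable names differ — yet all 140 inputs agree.
verdict: equivalent


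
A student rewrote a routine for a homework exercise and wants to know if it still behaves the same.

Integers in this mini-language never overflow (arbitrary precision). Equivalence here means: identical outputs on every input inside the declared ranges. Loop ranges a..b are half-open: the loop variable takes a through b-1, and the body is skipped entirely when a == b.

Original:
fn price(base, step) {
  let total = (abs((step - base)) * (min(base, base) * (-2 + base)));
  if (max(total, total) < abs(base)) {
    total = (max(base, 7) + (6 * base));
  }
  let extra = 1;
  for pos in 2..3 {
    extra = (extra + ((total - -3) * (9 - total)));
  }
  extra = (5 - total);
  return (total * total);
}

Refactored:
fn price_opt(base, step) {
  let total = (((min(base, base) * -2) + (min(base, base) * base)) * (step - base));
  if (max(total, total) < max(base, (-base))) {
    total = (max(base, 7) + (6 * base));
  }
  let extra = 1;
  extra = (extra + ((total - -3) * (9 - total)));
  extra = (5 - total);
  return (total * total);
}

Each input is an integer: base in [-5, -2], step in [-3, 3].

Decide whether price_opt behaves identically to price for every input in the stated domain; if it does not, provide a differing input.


Input base=-2, step=-3: 64 from price versus 25 from price_opt.
verdict: not equivalent; witness: base=-2, step=-3


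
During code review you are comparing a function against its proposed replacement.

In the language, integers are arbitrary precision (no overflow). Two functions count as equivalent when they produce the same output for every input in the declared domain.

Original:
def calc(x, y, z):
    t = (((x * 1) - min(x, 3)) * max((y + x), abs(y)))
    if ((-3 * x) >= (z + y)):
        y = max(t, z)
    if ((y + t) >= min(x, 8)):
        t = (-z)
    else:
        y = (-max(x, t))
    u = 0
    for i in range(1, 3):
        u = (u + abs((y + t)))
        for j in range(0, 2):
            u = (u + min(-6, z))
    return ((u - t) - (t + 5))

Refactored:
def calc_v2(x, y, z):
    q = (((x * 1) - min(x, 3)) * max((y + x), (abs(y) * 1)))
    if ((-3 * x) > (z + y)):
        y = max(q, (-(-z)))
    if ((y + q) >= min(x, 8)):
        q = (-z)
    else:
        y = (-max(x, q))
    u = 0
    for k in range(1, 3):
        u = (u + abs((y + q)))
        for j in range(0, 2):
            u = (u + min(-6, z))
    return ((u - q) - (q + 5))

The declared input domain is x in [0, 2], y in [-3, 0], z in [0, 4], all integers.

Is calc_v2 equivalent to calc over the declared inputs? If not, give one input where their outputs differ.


The rewrite breaks on x=0, y=-3, z=3, where the results are -23 and -29.
calc: t := 0 | ((-3 * x) >= (z + y)): true | y := 3 | ((y + t) >= min(x, 8)): true | t := -3 | u := 0 | iter i=1: | u := 0 | iter j=0: | u := -6 | iter j=1: | u := -12 | iter i=2: | u := -12 | iter j=0: | u := -18 | iter j=1: | u := -24 | result -23
calc_v2: q := 0 | ((-3 * x) > (z + y)): false | ((y + q) >= min(x, 8)): false | y := 0 | u := 0 | iter k=1: | u := 0 | iter j=0: | u := -6 | iter j=1: | u := -12 | iter k=2: | u := -12 | iter j=0: | u := -18 | iter j=1: | u := -24 | result -29
verdict: not equivalent; witness: x=0, y=-3, z=3


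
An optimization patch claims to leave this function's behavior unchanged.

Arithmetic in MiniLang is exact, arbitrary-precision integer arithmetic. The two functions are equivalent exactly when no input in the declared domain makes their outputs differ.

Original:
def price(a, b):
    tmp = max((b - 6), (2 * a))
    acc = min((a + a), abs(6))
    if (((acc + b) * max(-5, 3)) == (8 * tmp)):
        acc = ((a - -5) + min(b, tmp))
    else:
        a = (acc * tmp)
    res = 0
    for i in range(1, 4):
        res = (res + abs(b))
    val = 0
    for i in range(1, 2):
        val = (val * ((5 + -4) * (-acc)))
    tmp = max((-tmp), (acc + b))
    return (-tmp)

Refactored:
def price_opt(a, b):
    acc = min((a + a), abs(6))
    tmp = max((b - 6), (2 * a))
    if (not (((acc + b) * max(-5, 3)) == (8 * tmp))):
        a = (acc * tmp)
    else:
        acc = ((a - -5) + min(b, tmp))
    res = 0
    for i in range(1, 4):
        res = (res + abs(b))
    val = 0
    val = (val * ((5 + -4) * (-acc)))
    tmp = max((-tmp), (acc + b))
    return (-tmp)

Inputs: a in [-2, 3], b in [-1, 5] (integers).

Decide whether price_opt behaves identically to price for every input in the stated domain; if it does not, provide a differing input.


Comparing the listings, the differences include: boolean connective usage differs, and loop structure differs, and statement counts differ.
As a probe, take a=2, b=5: price runs tmp = 4; acc = 4; (((acc + b) * max(-5, 3)) == (8 * tmp)) -> false; a = 16; res = 0; [i=1]; res = 5; [i=2]; res = 10; [i=3]; res = 15; val = 0; [i=1]; val = 0; tmp = 9; return -9; price_opt runs acc = 4; tmp = 4; (not (((acc + b) * max(-5, 3)) == (8 * tmp))) -> true; a = 16; res = 0; [i=1]; res = 5; [i=2]; res = 10; [i=3]; res = 15; val = 0; val = 0; tmp = 9; return -9; both end at -9.
Checked all 42 inputs in the declared domain: the outputs agree on every one.
verdict: equivalent


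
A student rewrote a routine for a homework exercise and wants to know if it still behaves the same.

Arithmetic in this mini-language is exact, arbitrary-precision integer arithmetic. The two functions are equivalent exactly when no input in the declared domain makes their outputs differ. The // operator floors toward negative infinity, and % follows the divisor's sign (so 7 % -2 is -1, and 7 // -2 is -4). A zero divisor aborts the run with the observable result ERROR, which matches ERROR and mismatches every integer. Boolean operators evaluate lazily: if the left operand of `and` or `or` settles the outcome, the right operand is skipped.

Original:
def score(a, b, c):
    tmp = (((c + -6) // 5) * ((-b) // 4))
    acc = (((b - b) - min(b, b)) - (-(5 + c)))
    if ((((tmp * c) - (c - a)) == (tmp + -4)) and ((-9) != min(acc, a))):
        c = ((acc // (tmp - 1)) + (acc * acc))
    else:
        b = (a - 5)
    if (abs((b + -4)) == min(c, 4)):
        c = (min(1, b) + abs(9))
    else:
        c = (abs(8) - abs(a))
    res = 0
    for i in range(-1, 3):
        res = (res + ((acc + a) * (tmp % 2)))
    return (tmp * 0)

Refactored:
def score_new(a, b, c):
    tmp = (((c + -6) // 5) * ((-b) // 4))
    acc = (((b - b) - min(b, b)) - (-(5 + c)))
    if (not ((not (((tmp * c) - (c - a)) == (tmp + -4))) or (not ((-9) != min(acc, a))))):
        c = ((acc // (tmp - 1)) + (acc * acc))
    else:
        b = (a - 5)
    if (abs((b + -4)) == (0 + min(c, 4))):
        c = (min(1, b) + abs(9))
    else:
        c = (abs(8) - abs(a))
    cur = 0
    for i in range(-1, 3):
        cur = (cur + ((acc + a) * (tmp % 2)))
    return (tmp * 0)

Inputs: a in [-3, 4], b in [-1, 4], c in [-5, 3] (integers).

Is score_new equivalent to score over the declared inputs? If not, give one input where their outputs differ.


Changes here: boolean connective usage differs; constant usage differs; arithmetic usage differs; local variable names differ; the full 432-point sweep finds no disagreement.
verdict: equivalent


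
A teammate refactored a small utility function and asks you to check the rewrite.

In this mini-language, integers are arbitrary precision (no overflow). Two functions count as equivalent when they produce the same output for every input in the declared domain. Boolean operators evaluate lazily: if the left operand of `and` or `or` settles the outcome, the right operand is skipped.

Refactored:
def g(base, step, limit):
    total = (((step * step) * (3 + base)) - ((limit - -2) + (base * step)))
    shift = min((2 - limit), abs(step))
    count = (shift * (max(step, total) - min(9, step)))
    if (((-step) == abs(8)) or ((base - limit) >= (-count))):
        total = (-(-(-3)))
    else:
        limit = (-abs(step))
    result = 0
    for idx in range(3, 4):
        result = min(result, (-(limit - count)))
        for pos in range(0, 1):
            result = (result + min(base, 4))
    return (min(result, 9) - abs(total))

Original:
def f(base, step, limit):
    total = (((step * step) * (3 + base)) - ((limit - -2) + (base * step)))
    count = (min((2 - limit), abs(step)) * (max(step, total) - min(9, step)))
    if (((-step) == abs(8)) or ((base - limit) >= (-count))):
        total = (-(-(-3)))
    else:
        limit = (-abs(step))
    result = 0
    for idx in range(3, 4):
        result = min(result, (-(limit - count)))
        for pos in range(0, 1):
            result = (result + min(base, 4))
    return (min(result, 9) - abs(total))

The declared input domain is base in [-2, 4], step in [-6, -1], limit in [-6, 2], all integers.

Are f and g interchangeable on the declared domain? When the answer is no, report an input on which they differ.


The two versions differ — the changes include statement counts differ, and local variable names differ.
As a probe, take base=3, step=-1, limit=-1: f runs total=8, then count=9, then (((-step) == abs(8)) or ((base - limit) >= (-count))) is true, then total=-3, then result=0, then (idx=3), then result=0, then (pos=0), then result=3, then returns 0; g runs total=8, then shift=1, then count=9, then (((-step) == abs(8)) or ((base - limit) >= (-count))) is true, then total=-3, then result=0, then (idx=3), then result=0, then (pos=0), then result=3, then returns 0; both end at 0.
Checked all 378 inputs in the declared domain: the outputs agree on every one.
verdict: equivalent
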